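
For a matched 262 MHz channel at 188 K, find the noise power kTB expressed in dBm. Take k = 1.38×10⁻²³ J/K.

P_n = kTB = 1.38×10⁻²³ × 188 × 2.62×10⁸ = 6.80×10⁻¹³ W
In dBm: 10 log₁₀(6.80×10⁻¹³ / 10⁻³) = −91.7 dBm

−91.7 dBm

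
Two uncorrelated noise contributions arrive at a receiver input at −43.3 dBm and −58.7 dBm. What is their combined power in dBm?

Convert to linear, add, convert back:
P₁ = 4.68×10⁻⁸ W, P₂ = 1.35×10⁻⁹ W
P_tot = 4.81×10⁻⁸ W → 10 log₁₀(P_tot / 10⁻³) = −43.2 dBm

−43.2 dBm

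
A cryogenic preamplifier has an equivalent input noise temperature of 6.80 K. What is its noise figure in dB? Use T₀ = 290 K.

F = 1 + T_e/T₀ = 1 + 6.80/290 = 1.02345
NF = 10 log₁₀(1.02345) = 0.101 dB

0.101 dB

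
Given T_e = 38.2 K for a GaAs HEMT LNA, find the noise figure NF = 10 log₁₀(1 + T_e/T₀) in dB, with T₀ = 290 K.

F = 1 + T_e/T₀ = 1 + 38.2/290 = 1.13172
NF = 10 log₁₀(1.13172) = 0.537 dB

0.537 dB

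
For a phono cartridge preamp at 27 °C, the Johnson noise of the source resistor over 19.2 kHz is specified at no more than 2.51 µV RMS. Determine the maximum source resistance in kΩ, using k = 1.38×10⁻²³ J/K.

19.8 kΩ

T = 27 °C + 273.15 = 300.15 K
Johnson–Nyquist: V_n = √(4kTRB) ⇒ R = V_n² / (4kTB)
4kTB = 4 × 1.38×10⁻²³ × 300.15 × 1.92×10⁴ = 3.18×10⁻¹⁶
R = (2.51×10⁻⁶)² / 3.18×10⁻¹⁶ = 1.98×10⁴ Ω = 19.8 kΩ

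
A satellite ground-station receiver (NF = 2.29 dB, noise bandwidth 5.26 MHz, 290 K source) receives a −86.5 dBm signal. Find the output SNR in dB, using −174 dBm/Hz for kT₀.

Noise floor: N = −174 + 10 log₁₀(B) + NF
10 log₁₀(5.26×10⁶) = 67.21 dB
N = −174 + 67.21 + 2.29 = −104.50 dBm
SNR = P_sig − N = −86.5 − (−104.50) = 18.00 dB → 18.0 dB

18.0 dB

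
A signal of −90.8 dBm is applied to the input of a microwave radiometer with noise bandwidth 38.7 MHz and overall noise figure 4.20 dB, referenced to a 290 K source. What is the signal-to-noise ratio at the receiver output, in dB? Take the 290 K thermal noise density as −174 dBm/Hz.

3.1 dB

Noise floor: N = −174 + 10 log₁₀(B) + NF
10 log₁₀(3.87×10⁷) = 75.88 dB
N = −174 + 75.88 + 4.20 = −93.92 dBm
SNR = P_sig − N = −90.8 − (−93.92) = 3.12 dB → 3.1 dB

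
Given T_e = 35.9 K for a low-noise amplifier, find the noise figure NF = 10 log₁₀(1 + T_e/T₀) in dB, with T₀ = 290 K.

F = 1 + T_e/T₀ = 1 + 35.9/290 = 1.12379
NF = 10 log₁₀(1.12379) = 0.507 dB

0.507 dB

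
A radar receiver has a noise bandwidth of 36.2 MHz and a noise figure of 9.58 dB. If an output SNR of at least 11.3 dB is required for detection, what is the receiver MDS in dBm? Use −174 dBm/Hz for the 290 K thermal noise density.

−77.5 dBm

Sensitivity = −174 + 10 log₁₀(B) + NF + SNR_min
= −174 + 75.59 + 9.58 + 11.3
= −77.53 dBm → −77.5 dBm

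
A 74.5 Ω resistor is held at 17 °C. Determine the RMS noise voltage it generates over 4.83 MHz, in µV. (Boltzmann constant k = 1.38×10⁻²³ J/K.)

T = 17 °C + 273.15 = 290.15 K
V_n = √(4kTRB)
4kTRB = 4 × 1.38×10⁻²³ × 290.15 × 7.45×10¹ × 4.83×10⁶ = 5.76×10⁻¹² V²
V_n = √(5.76×10⁻¹²) = 2.40×10⁻⁶ V = 2.40 µV

2.40 µV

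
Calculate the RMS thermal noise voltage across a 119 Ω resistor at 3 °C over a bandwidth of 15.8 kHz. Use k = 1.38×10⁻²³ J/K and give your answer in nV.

T = 3 °C + 273.15 = 276.15 K
V_n = √(4kTRB)
4kTRB = 4 × 1.38×10⁻²³ × 276.15 × 1.19×10² × 1.58×10⁴ = 2.87×10⁻¹⁴ V²
V_n = √(2.87×10⁻¹⁴) = 1.69×10⁻⁷ V = 169 nV

169 nV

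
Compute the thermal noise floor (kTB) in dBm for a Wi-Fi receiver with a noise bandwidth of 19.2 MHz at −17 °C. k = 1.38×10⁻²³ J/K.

−101.7 dBm

T = −17 °C + 273.15 = 256.15 K
P_n = kTB = 1.38×10⁻²³ × 256.15 × 1.92×10⁷ = 6.79×10⁻¹⁴ W
In dBm: 10 log₁₀(6.79×10⁻¹⁴ / 10⁻³) = −101.7 dBm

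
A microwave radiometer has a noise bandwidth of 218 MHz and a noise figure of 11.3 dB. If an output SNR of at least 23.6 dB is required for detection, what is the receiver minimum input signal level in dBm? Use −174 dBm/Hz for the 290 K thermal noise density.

−55.7 dBm

Sensitivity = −174 + 10 log₁₀(B) + NF + SNR_min
= −174 + 83.38 + 11.3 + 23.6
= −55.72 dBm → −55.7 dBm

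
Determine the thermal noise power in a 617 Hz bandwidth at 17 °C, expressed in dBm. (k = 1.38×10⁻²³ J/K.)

T = 17 °C + 273.15 = 290.15 K
P_n = kTB = 1.38×10⁻²³ × 290.15 × 6.17×10² = 2.47×10⁻¹⁸ W
In dBm: 10 log₁₀(2.47×10⁻¹⁸ / 10⁻³) = −146.1 dBm

−146.1 dBm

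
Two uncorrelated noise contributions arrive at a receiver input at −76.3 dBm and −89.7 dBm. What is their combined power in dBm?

−76.1 dBm

Convert to linear, add, convert back:
P₁ = 2.34×10⁻¹¹ W, P₂ = 1.07×10⁻¹² W
P_tot = 2.45×10⁻¹¹ W → 10 log₁₀(P_tot / 10⁻³) = −76.1 dBm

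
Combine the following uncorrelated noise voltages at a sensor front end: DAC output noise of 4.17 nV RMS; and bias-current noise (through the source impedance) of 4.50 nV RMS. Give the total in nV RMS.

6.14 nV

Uncorrelated sources add in power (mean-square): V_tot = √(ΣV_i²)
V_tot = √[(4.17×10⁻⁹)² + (4.50×10⁻⁹)²] = 6.14×10⁻⁹ V = 6.14 nV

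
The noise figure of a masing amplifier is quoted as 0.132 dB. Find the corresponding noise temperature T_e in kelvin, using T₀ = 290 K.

8.95 K

F = 10^(0.132/10) = 1.03086
T_e = (F − 1)·T₀ = (1.03086 − 1) × 290 = 8.95 K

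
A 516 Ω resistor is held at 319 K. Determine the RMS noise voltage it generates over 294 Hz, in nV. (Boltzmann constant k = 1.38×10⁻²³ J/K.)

51.7 nV

V_n = √(4kTRB)
4kTRB = 4 × 1.38×10⁻²³ × 319 × 5.16×10² × 2.94×10² = 2.67×10⁻¹⁵ V²
V_n = √(2.67×10⁻¹⁵) = 5.17×10⁻⁸ V = 51.7 nV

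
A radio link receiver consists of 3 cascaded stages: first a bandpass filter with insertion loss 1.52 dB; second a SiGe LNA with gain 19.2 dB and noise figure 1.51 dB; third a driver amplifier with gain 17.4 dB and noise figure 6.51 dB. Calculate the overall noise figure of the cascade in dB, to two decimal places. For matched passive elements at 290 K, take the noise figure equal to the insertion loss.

Convert to linear (a loss of L dB is a gain of −L dB): F_i = 10^(NF_i/10), G_i = 10^(G_i,dB/10)
  Stage 1: F_1 = 10^(1.52/10) = 1.419, G_1 = 10^(−1.52/10) = 0.7047
  Stage 2: F_2 = 10^(1.51/10) = 1.416, G_2 = 10^(19.2/10) = 83.18
  Stage 3: F_3 = 10^(6.51/10) = 4.477, G_3 = 10^(17.4/10) = 54.95
Friis cascade:
  F = 1.419 + (1.416 − 1)/0.7047 + (4.477 − 1)/58.61 = 2.068
NF = 10 log₁₀(2.068) = 3.16 dB

3.16 dB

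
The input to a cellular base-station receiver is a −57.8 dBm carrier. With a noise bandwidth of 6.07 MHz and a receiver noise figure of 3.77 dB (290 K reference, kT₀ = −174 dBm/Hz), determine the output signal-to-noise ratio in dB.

Noise floor: N = −174 + 10 log₁₀(B) + NF
10 log₁₀(6.07×10⁶) = 67.83 dB
N = −174 + 67.83 + 3.77 = −102.40 dBm
SNR = P_sig − N = −57.8 − (−102.40) = 44.60 dB → 44.6 dB

44.6 dB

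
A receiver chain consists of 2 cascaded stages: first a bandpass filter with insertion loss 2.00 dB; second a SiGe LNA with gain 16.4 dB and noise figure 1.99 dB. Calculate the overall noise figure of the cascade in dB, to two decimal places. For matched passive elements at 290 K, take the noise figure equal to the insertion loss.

3.99 dB

Convert to linear (a loss of L dB is a gain of −L dB): F_i = 10^(NF_i/10), G_i = 10^(G_i,dB/10)
  Stage 1: F_1 = 10^(2.00/10) = 1.585, G_1 = 10^(−2.00/10) = 0.6310
  Stage 2: F_2 = 10^(1.99/10) = 1.581, G_2 = 10^(16.4/10) = 43.65
Friis cascade:
  F = 1.585 + (1.581 − 1)/0.6310 = 2.506
NF = 10 log₁₀(2.506) = 3.99 dB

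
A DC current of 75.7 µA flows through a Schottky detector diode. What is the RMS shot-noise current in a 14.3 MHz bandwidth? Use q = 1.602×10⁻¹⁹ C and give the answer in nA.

I_n = √(2qI·B)
2qI·B = 2 × 1.602×10⁻¹⁹ × 7.57×10⁻⁵ × 1.43×10⁷ = 3.47×10⁻¹⁶ A²
I_n = √(3.47×10⁻¹⁶) = 1.86×10⁻⁸ A = 18.6 nA

18.6 nA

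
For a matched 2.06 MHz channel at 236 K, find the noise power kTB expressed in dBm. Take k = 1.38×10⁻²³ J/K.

P_n = kTB = 1.38×10⁻²³ × 236 × 2.06×10⁶ = 6.71×10⁻¹⁵ W
In dBm: 10 log₁₀(6.71×10⁻¹⁵ / 10⁻³) = −111.7 dBm

−111.7 dBm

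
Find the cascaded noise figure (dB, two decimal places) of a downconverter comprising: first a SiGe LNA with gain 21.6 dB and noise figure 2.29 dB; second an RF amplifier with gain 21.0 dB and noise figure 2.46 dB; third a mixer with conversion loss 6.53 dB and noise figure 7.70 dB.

Convert to linear (a loss of L dB is a gain of −L dB): F_i = 10^(NF_i/10), G_i = 10^(G_i,dB/10)
  Stage 1: F_1 = 10^(2.29/10) = 1.694, G_1 = 10^(21.6/10) = 144.5
  Stage 2: F_2 = 10^(2.46/10) = 1.762, G_2 = 10^(21.0/10) = 125.9
  Stage 3: F_3 = 10^(7.70/10) = 5.888, G_3 = 10^(−6.53/10) = 0.2223
Friis cascade:
  F = 1.694 + (1.762 − 1)/144.5 + (5.888 − 1)/1.820×10⁴ = 1.700
NF = 10 log₁₀(1.700) = 2.30 dB

2.30 dB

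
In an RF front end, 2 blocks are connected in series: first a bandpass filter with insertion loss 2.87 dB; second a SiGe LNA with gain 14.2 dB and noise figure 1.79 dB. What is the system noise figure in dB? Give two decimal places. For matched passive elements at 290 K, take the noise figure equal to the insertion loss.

Convert to linear (a loss of L dB is a gain of −L dB): F_i = 10^(NF_i/10), G_i = 10^(G_i,dB/10)
  Stage 1: F_1 = 10^(2.87/10) = 1.936, G_1 = 10^(−2.87/10) = 0.5164
  Stage 2: F_2 = 10^(1.79/10) = 1.510, G_2 = 10^(14.2/10) = 26.30
Friis cascade:
  F = 1.936 + (1.510 − 1)/0.5164 = 2.924
NF = 10 log₁₀(2.924) = 4.66 dB

4.66 dB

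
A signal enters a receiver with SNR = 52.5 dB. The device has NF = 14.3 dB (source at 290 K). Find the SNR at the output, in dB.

By definition F = SNR_in/SNR_out, so in dB: SNR_out = SNR_in − NF
SNR_out = 52.5 − 14.3 = 38.2 dB

38.2 dB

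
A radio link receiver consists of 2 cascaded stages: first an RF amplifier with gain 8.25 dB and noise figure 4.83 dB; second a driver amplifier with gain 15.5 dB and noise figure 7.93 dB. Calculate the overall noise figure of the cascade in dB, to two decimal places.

Convert to linear (a loss of L dB is a gain of −L dB): F_i = 10^(NF_i/10), G_i = 10^(G_i,dB/10)
  Stage 1: F_1 = 10^(4.83/10) = 3.041, G_1 = 10^(8.25/10) = 6.683
  Stage 2: F_2 = 10^(7.93/10) = 6.209, G_2 = 10^(15.5/10) = 35.48
Friis cascade:
  F = 3.041 + (6.209 − 1)/6.683 = 3.820
NF = 10 log₁₀(3.820) = 5.82 dB

5.82 dB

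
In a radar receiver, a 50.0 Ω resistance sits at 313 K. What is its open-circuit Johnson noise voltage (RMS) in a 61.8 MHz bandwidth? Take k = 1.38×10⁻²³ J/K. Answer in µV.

7.31 µV

V_n = √(4kTRB)
4kTRB = 4 × 1.38×10⁻²³ × 313 × 5.00×10¹ × 6.18×10⁷ = 5.34×10⁻¹¹ V²
V_n = √(5.34×10⁻¹¹) = 7.31×10⁻⁶ V = 7.31 µV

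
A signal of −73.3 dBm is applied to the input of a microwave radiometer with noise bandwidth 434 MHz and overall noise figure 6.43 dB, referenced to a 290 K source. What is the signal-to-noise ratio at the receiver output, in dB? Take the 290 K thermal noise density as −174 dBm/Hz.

Noise floor: N = −174 + 10 log₁₀(B) + NF
10 log₁₀(4.34×10⁸) = 86.37 dB
N = −174 + 86.37 + 6.43 = −81.20 dBm
SNR = P_sig − N = −73.3 − (−81.20) = 7.90 dB → 7.9 dB

7.9 dB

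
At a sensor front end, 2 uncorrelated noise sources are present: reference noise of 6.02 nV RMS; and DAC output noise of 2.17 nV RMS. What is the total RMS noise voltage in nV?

Uncorrelated sources add in power (mean-square): V_tot = √(ΣV_i²)
V_tot = √[(6.02×10⁻⁹)² + (2.17×10⁻⁹)²] = 6.40×10⁻⁹ V = 6.40 nV

6.40 nV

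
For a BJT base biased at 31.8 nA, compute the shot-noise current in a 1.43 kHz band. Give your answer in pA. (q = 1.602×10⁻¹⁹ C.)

I_n = √(2qI·B)
2qI·B = 2 × 1.602×10⁻¹⁹ × 3.18×10⁻⁸ × 1.43×10³ = 1.46×10⁻²³ A²
I_n = √(1.46×10⁻²³) = 3.82×10⁻¹² A = 3.82 pA

3.82 pA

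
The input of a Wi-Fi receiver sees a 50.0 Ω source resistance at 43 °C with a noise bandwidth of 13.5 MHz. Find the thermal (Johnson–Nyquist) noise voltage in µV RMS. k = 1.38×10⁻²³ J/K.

3.43 µV

T = 43 °C + 273.15 = 316.15 K
V_n = √(4kTRB)
4kTRB = 4 × 1.38×10⁻²³ × 316.15 × 5.00×10¹ × 1.35×10⁷ = 1.18×10⁻¹¹ V²
V_n = √(1.18×10⁻¹¹) = 3.43×10⁻⁶ V = 3.43 µV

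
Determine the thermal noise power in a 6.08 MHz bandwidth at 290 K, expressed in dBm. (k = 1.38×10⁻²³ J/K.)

−106.1 dBm

P_n = kTB = 1.38×10⁻²³ × 290 × 6.08×10⁶ = 2.43×10⁻¹⁴ W
In dBm: 10 log₁₀(2.43×10⁻¹⁴ / 10⁻³) = −106.1 dBm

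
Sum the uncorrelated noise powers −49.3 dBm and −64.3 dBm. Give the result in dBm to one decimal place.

−49.2 dBm

Convert to linear, add, convert back:
P₁ = 1.17×10⁻⁸ W, P₂ = 3.72×10⁻¹⁰ W
P_tot = 1.21×10⁻⁸ W → 10 log₁₀(P_tot / 10⁻³) = −49.2 dBm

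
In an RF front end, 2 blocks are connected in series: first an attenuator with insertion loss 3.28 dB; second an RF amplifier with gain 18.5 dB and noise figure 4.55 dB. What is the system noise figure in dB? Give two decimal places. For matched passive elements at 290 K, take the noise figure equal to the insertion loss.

7.83 dB

Convert to linear (a loss of L dB is a gain of −L dB): F_i = 10^(NF_i/10), G_i = 10^(G_i,dB/10)
  Stage 1: F_1 = 10^(3.28/10) = 2.128, G_1 = 10^(−3.28/10) = 0.4699
  Stage 2: F_2 = 10^(4.55/10) = 2.851, G_2 = 10^(18.5/10) = 70.79
Friis cascade:
  F = 2.128 + (2.851 − 1)/0.4699 = 6.067
NF = 10 log₁₀(6.067) = 7.83 dB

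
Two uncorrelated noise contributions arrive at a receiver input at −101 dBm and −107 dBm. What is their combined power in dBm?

−100.0 dBm

Convert to linear, add, convert back:
P₁ = 7.94×10⁻¹⁴ W, P₂ = 2.00×10⁻¹⁴ W
P_tot = 9.94×10⁻¹⁴ W → 10 log₁₀(P_tot / 10⁻³) = −100.0 dBm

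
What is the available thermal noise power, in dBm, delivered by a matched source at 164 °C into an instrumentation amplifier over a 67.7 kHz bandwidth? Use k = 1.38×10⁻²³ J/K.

−123.9 dBm

T = 164 °C + 273.15 = 437.15 K
P_n = kTB = 1.38×10⁻²³ × 437.15 × 6.77×10⁴ = 4.08×10⁻¹⁶ W
In dBm: 10 log₁₀(4.08×10⁻¹⁶ / 10⁻³) = −123.9 dBm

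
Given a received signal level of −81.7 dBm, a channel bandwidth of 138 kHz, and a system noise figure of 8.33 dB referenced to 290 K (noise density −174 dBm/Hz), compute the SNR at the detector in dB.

32.6 dB

Noise floor: N = −174 + 10 log₁₀(B) + NF
10 log₁₀(1.38×10⁵) = 51.4 dB
N = −174 + 51.4 + 8.33 = −114.27 dBm
SNR = P_sig − N = −81.7 − (−114.27) = 32.57 dB → 32.6 dB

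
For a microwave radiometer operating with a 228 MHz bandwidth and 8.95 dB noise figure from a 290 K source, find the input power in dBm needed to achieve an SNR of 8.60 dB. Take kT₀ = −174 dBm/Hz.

−72.9 dBm

Sensitivity = −174 + 10 log₁₀(B) + NF + SNR_min
= −174 + 83.58 + 8.95 + 8.60
= −72.87 dBm → −72.9 dBm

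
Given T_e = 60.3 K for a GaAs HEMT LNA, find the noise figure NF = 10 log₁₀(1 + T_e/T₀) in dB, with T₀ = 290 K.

0.820 dB

F = 1 + T_e/T₀ = 1 + 60.3/290 = 1.20793
NF = 10 log₁₀(1.20793) = 0.820 dB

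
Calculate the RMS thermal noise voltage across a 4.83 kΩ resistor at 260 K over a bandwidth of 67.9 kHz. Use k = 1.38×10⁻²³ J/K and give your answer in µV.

V_n = √(4kTRB)
4kTRB = 4 × 1.38×10⁻²³ × 260 × 4.83×10³ × 6.79×10⁴ = 4.71×10⁻¹² V²
V_n = √(4.71×10⁻¹²) = 2.17×10⁻⁶ V = 2.17 µV

2.17 µV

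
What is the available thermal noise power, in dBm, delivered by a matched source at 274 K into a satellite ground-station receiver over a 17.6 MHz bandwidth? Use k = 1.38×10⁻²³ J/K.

P_n = kTB = 1.38×10⁻²³ × 274 × 1.76×10⁷ = 6.65×10⁻¹⁴ W
In dBm: 10 log₁₀(6.65×10⁻¹⁴ / 10⁻³) = −101.8 dBm

−101.8 dBm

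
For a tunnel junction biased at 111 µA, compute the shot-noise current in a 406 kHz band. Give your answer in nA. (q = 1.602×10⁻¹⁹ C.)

I_n = √(2qI·B)
2qI·B = 2 × 1.602×10⁻¹⁹ × 1.11×10⁻⁴ × 4.06×10⁵ = 1.44×10⁻¹⁷ A²
I_n = √(1.44×10⁻¹⁷) = 3.80×10⁻⁹ A = 3.80 nA

3.80 nA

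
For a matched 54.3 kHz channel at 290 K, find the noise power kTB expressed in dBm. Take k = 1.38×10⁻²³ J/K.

−126.6 dBm

P_n = kTB = 1.38×10⁻²³ × 290 × 5.43×10⁴ = 2.17×10⁻¹⁶ W
In dBm: 10 log₁₀(2.17×10⁻¹⁶ / 10⁻³) = −126.6 dBm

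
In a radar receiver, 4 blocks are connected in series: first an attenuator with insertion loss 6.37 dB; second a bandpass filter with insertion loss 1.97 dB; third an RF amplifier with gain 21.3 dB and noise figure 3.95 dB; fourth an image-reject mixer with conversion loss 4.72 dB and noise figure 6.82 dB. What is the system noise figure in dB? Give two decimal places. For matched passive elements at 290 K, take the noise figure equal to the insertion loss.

12.34 dB

Convert to linear (a loss of L dB is a gain of −L dB): F_i = 10^(NF_i/10), G_i = 10^(G_i,dB/10)
  Stage 1: F_1 = 10^(6.37/10) = 4.335, G_1 = 10^(−6.37/10) = 0.2307
  Stage 2: F_2 = 10^(1.97/10) = 1.574, G_2 = 10^(−1.97/10) = 0.6353
  Stage 3: F_3 = 10^(3.95/10) = 2.483, G_3 = 10^(21.3/10) = 134.9
  Stage 4: F_4 = 10^(6.82/10) = 4.808, G_4 = 10^(−4.72/10) = 0.3373
Friis cascade:
  F = 4.335 + (1.574 − 1)/0.2307 + (2.483 − 1)/0.1466 + (4.808 − 1)/19.77 = 17.14
NF = 10 log₁₀(17.14) = 12.34 dB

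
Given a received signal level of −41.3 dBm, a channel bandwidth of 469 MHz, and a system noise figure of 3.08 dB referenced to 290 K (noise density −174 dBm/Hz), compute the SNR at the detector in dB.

Noise floor: N = −174 + 10 log₁₀(B) + NF
10 log₁₀(4.69×10⁸) = 86.71 dB
N = −174 + 86.71 + 3.08 = −84.21 dBm
SNR = P_sig − N = −41.3 − (−84.21) = 42.91 dB → 42.9 dB

42.9 dB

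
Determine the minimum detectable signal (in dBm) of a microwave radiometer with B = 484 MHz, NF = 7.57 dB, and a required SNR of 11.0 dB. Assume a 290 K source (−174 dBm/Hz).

−68.6 dBm

Sensitivity = −174 + 10 log₁₀(B) + NF + SNR_min
= −174 + 86.85 + 7.57 + 11.0
= −68.58 dBm → −68.6 dBm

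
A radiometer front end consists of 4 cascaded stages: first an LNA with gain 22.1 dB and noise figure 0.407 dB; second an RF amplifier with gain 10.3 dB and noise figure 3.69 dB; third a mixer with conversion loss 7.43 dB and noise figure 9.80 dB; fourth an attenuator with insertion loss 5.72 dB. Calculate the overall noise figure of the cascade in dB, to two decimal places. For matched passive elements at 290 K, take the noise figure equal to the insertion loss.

Convert to linear (a loss of L dB is a gain of −L dB): F_i = 10^(NF_i/10), G_i = 10^(G_i,dB/10)
  Stage 1: F_1 = 10^(0.407/10) = 1.098, G_1 = 10^(22.1/10) = 162.2
  Stage 2: F_2 = 10^(3.69/10) = 2.339, G_2 = 10^(10.3/10) = 10.72
  Stage 3: F_3 = 10^(9.80/10) = 9.550, G_3 = 10^(−7.43/10) = 0.1807
  Stage 4: F_4 = 10^(5.72/10) = 3.733, G_4 = 10^(−5.72/10) = 0.2679
Friis cascade:
  F = 1.098 + (2.339 − 1)/162.2 + (9.550 − 1)/1738 + (3.733 − 1)/314.1 = 1.120
NF = 10 log₁₀(1.120) = 0.49 dB

0.49 dB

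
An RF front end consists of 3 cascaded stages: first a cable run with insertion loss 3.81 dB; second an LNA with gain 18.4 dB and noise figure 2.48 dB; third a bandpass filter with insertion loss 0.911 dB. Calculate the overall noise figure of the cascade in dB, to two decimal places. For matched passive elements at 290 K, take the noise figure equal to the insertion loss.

6.30 dB

Convert to linear (a loss of L dB is a gain of −L dB): F_i = 10^(NF_i/10), G_i = 10^(G_i,dB/10)
  Stage 1: F_1 = 10^(3.81/10) = 2.404, G_1 = 10^(−3.81/10) = 0.4159
  Stage 2: F_2 = 10^(2.48/10) = 1.770, G_2 = 10^(18.4/10) = 69.18
  Stage 3: F_3 = 10^(0.911/10) = 1.233, G_3 = 10^(−0.911/10) = 0.8108
Friis cascade:
  F = 2.404 + (1.770 − 1)/0.4159 + (1.233 − 1)/28.77 = 4.264
NF = 10 log₁₀(4.264) = 6.30 dB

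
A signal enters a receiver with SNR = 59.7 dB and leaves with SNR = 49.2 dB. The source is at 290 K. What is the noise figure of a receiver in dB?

NF (dB) = SNR_in(dB) − SNR_out(dB) when the source is at T₀
NF = 59.7 − 49.2 = 10.5 dB

10.5 dB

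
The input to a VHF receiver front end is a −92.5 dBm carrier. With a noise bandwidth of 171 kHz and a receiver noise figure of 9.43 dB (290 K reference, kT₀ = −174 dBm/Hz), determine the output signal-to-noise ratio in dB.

Noise floor: N = −174 + 10 log₁₀(B) + NF
10 log₁₀(1.71×10⁵) = 52.33 dB
N = −174 + 52.33 + 9.43 = −112.24 dBm
SNR = P_sig − N = −92.5 − (−112.24) = 19.74 dB → 19.7 dB

19.7 dB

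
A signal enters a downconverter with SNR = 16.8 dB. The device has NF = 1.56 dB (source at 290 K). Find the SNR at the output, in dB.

15.24 dB

By definition F = SNR_in/SNR_out, so in dB: SNR_out = SNR_in − NF
SNR_out = 16.8 − 1.56 = 15.24 dB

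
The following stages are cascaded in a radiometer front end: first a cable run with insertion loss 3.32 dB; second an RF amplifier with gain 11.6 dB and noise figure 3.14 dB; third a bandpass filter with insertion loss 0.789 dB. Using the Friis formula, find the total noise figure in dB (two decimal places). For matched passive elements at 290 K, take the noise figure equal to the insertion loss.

6.49 dB

Convert to linear (a loss of L dB is a gain of −L dB): F_i = 10^(NF_i/10), G_i = 10^(G_i,dB/10)
  Stage 1: F_1 = 10^(3.32/10) = 2.148, G_1 = 10^(−3.32/10) = 0.4656
  Stage 2: F_2 = 10^(3.14/10) = 2.061, G_2 = 10^(11.6/10) = 14.45
  Stage 3: F_3 = 10^(0.789/10) = 1.199, G_3 = 10^(−0.789/10) = 0.8339
Friis cascade:
  F = 2.148 + (2.061 − 1)/0.4656 + (1.199 − 1)/6.730 = 4.455
NF = 10 log₁₀(4.455) = 6.49 dB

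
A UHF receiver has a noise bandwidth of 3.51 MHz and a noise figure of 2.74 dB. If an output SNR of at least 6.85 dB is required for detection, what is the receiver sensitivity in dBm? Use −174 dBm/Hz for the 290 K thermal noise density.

−99.0 dBm

Sensitivity = −174 + 10 log₁₀(B) + NF + SNR_min
= −174 + 65.45 + 2.74 + 6.85
= −98.96 dBm → −99.0 dBm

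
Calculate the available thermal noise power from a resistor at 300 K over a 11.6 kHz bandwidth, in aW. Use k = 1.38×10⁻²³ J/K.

P_n = kTB = 1.38×10⁻²³ × 300 × 1.16×10⁴ = 4.80×10⁻¹⁷ W = 48.0 aW

48.0 aW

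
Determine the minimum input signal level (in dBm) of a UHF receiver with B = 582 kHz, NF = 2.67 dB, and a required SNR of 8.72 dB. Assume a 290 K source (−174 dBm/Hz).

Sensitivity = −174 + 10 log₁₀(B) + NF + SNR_min
= −174 + 57.65 + 2.67 + 8.72
= −104.96 dBm → −105.0 dBm

−105.0 dBm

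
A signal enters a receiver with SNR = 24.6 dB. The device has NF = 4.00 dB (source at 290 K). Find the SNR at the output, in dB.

By definition F = SNR_in/SNR_out, so in dB: SNR_out = SNR_in − NF
SNR_out = 24.6 − 4.00 = 20.60 dB

20.60 dB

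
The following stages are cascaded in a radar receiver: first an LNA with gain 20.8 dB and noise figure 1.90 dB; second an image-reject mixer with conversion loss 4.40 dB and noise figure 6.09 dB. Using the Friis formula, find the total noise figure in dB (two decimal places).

1.97 dB

Convert to linear (a loss of L dB is a gain of −L dB): F_i = 10^(NF_i/10), G_i = 10^(G_i,dB/10)
  Stage 1: F_1 = 10^(1.90/10) = 1.549, G_1 = 10^(20.8/10) = 120.2
  Stage 2: F_2 = 10^(6.09/10) = 4.064, G_2 = 10^(−4.40/10) = 0.3631
Friis cascade:
  F = 1.549 + (4.064 − 1)/120.2 = 1.574
NF = 10 log₁₀(1.574) = 1.97 dB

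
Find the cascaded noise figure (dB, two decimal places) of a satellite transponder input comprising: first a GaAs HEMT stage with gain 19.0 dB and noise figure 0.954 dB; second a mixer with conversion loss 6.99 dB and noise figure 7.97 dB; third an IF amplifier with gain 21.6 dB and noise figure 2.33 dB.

Convert to linear (a loss of L dB is a gain of −L dB): F_i = 10^(NF_i/10), G_i = 10^(G_i,dB/10)
  Stage 1: F_1 = 10^(0.954/10) = 1.246, G_1 = 10^(19.0/10) = 79.43
  Stage 2: F_2 = 10^(7.97/10) = 6.266, G_2 = 10^(−6.99/10) = 0.2000
  Stage 3: F_3 = 10^(2.33/10) = 1.710, G_3 = 10^(21.6/10) = 144.5
Friis cascade:
  F = 1.246 + (6.266 − 1)/79.43 + (1.710 − 1)/15.89 = 1.357
NF = 10 log₁₀(1.357) = 1.32 dB

1.32 dB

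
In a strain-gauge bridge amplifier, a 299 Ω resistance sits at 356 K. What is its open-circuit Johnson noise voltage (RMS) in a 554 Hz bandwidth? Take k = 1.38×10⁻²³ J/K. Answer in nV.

57.1 nV

V_n = √(4kTRB)
4kTRB = 4 × 1.38×10⁻²³ × 356 × 2.99×10² × 5.54×10² = 3.26×10⁻¹⁵ V²
V_n = √(3.26×10⁻¹⁵) = 5.71×10⁻⁸ V = 57.1 nV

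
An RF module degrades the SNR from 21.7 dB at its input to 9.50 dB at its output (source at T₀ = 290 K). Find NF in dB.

NF (dB) = SNR_in(dB) − SNR_out(dB) when the source is at T₀
NF = 21.7 − 9.50 = 12.20 dB

12.20 dB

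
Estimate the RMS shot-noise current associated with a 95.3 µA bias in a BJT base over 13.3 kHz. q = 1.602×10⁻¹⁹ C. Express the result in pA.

637 pA

I_n = √(2qI·B)
2qI·B = 2 × 1.602×10⁻¹⁹ × 9.53×10⁻⁵ × 1.33×10⁴ = 4.06×10⁻¹⁹ A²
I_n = √(4.06×10⁻¹⁹) = 6.37×10⁻¹⁰ A = 637 pA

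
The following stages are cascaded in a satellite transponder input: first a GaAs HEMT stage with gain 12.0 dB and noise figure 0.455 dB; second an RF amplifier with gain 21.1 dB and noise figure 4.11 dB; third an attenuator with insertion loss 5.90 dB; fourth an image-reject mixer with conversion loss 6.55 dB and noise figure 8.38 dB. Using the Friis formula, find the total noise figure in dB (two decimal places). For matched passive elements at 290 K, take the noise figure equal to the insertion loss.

0.87 dB

Convert to linear (a loss of L dB is a gain of −L dB): F_i = 10^(NF_i/10), G_i = 10^(G_i,dB/10)
  Stage 1: F_1 = 10^(0.455/10) = 1.110, G_1 = 10^(12.0/10) = 15.85
  Stage 2: F_2 = 10^(4.11/10) = 2.576, G_2 = 10^(21.1/10) = 128.8
  Stage 3: F_3 = 10^(5.90/10) = 3.890, G_3 = 10^(−5.90/10) = 0.2570
  Stage 4: F_4 = 10^(8.38/10) = 6.887, G_4 = 10^(−6.55/10) = 0.2213
Friis cascade:
  F = 1.110 + (2.576 − 1)/15.85 + (3.890 − 1)/2042 + (6.887 − 1)/524.8 = 1.223
NF = 10 log₁₀(1.223) = 0.87 dB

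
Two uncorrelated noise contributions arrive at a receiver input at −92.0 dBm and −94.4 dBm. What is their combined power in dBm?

Convert to linear, add, convert back:
P₁ = 6.31×10⁻¹³ W, P₂ = 3.63×10⁻¹³ W
P_tot = 9.94×10⁻¹³ W → 10 log₁₀(P_tot / 10⁻³) = −90.0 dBm

−90.0 dBm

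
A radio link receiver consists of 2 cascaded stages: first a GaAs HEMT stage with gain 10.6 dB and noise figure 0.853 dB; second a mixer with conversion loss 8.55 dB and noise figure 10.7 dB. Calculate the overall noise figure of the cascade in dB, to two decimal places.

3.33 dB

Convert to linear (a loss of L dB is a gain of −L dB): F_i = 10^(NF_i/10), G_i = 10^(G_i,dB/10)
  Stage 1: F_1 = 10^(0.853/10) = 1.217, G_1 = 10^(10.6/10) = 11.48
  Stage 2: F_2 = 10^(10.7/10) = 11.75, G_2 = 10^(−8.55/10) = 0.1396
Friis cascade:
  F = 1.217 + (11.75 − 1)/11.48 = 2.153
NF = 10 log₁₀(2.153) = 3.33 dB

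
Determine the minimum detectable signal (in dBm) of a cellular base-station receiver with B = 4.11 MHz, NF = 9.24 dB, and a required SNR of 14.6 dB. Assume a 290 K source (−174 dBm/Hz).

Sensitivity = −174 + 10 log₁₀(B) + NF + SNR_min
= −174 + 66.14 + 9.24 + 14.6
= −84.02 dBm → −84.0 dBm

−84.0 dBm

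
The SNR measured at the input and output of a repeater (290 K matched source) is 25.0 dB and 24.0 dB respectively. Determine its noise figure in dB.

NF (dB) = SNR_in(dB) − SNR_out(dB) when the source is at T₀
NF = 25.0 − 24.0 = 1.0 dB

1.0 dB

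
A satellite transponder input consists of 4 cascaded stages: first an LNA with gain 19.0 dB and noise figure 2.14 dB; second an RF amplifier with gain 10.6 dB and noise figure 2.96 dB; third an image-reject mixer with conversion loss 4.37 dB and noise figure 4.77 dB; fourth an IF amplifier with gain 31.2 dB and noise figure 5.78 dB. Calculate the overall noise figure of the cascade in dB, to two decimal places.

2.20 dB

Convert to linear (a loss of L dB is a gain of −L dB): F_i = 10^(NF_i/10), G_i = 10^(G_i,dB/10)
  Stage 1: F_1 = 10^(2.14/10) = 1.637, G_1 = 10^(19.0/10) = 79.43
  Stage 2: F_2 = 10^(2.96/10) = 1.977, G_2 = 10^(10.6/10) = 11.48
  Stage 3: F_3 = 10^(4.77/10) = 2.999, G_3 = 10^(−4.37/10) = 0.3656
  Stage 4: F_4 = 10^(5.78/10) = 3.784, G_4 = 10^(31.2/10) = 1318
Friis cascade:
  F = 1.637 + (1.977 − 1)/79.43 + (2.999 − 1)/912.0 + (3.784 − 1)/333.4 = 1.660
NF = 10 log₁₀(1.660) = 2.20 dB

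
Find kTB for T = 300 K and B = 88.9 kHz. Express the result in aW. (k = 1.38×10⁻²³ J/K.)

P_n = kTB = 1.38×10⁻²³ × 300 × 8.89×10⁴ = 3.68×10⁻¹⁶ W = 368 aW

368 aW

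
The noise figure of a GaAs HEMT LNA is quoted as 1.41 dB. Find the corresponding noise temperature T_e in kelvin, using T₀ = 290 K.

F = 10^(1.41/10) = 1.38357
T_e = (F − 1)·T₀ = (1.38357 − 1) × 290 = 111 K

111 K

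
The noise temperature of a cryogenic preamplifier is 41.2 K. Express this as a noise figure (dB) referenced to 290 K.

0.577 dB

F = 1 + T_e/T₀ = 1 + 41.2/290 = 1.14207
NF = 10 log₁₀(1.14207) = 0.577 dB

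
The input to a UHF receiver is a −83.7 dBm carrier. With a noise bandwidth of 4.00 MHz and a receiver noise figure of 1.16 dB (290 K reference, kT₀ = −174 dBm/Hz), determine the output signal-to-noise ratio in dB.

23.1 dB

Noise floor: N = −174 + 10 log₁₀(B) + NF
10 log₁₀(4.00×10⁶) = 66.02 dB
N = −174 + 66.02 + 1.16 = −106.82 dBm
SNR = P_sig − N = −83.7 − (−106.82) = 23.12 dB → 23.1 dB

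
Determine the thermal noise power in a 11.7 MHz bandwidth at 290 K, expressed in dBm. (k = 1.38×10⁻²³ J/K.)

P_n = kTB = 1.38×10⁻²³ × 290 × 1.17×10⁷ = 4.68×10⁻¹⁴ W
In dBm: 10 log₁₀(4.68×10⁻¹⁴ / 10⁻³) = −103.3 dBm

−103.3 dBm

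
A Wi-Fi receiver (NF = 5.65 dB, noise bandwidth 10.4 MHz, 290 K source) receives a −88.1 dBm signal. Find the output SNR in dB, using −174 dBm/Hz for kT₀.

10.1 dB

Noise floor: N = −174 + 10 log₁₀(B) + NF
10 log₁₀(1.04×10⁷) = 70.17 dB
N = −174 + 70.17 + 5.65 = −98.18 dBm
SNR = P_sig − N = −88.1 − (−98.18) = 10.08 dB → 10.1 dB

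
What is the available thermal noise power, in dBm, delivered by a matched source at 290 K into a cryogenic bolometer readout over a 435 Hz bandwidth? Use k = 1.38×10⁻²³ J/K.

P_n = kTB = 1.38×10⁻²³ × 290 × 4.35×10² = 1.74×10⁻¹⁸ W
In dBm: 10 log₁₀(1.74×10⁻¹⁸ / 10⁻³) = −147.6 dBm

−147.6 dBm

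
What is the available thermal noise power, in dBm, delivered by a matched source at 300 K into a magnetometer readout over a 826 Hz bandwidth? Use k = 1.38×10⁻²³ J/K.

−144.7 dBm

P_n = kTB = 1.38×10⁻²³ × 300 × 8.26×10² = 3.42×10⁻¹⁸ W
In dBm: 10 log₁₀(3.42×10⁻¹⁸ / 10⁻³) = −144.7 dBm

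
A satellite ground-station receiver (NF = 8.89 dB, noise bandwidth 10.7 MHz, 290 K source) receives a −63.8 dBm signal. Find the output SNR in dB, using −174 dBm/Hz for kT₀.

31.0 dB

Noise floor: N = −174 + 10 log₁₀(B) + NF
10 log₁₀(1.07×10⁷) = 70.29 dB
N = −174 + 70.29 + 8.89 = −94.82 dBm
SNR = P_sig − N = −63.8 − (−94.82) = 31.02 dB → 31.0 dB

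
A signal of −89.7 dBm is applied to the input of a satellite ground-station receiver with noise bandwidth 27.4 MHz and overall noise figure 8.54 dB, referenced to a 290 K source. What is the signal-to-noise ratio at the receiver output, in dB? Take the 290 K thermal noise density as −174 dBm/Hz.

1.4 dB

Noise floor: N = −174 + 10 log₁₀(B) + NF
10 log₁₀(2.74×10⁷) = 74.38 dB
N = −174 + 74.38 + 8.54 = −91.08 dBm
SNR = P_sig − N = −89.7 − (−91.08) = 1.38 dB → 1.4 dB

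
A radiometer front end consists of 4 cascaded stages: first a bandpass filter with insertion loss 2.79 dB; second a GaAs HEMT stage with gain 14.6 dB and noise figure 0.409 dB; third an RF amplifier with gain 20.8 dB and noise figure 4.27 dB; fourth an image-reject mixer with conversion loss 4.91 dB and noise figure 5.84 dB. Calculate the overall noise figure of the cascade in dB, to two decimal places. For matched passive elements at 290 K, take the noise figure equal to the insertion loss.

Convert to linear (a loss of L dB is a gain of −L dB): F_i = 10^(NF_i/10), G_i = 10^(G_i,dB/10)
  Stage 1: F_1 = 10^(2.79/10) = 1.901, G_1 = 10^(−2.79/10) = 0.5260
  Stage 2: F_2 = 10^(0.409/10) = 1.099, G_2 = 10^(14.6/10) = 28.84
  Stage 3: F_3 = 10^(4.27/10) = 2.673, G_3 = 10^(20.8/10) = 120.2
  Stage 4: F_4 = 10^(5.84/10) = 3.837, G_4 = 10^(−4.91/10) = 0.3228
Friis cascade:
  F = 1.901 + (1.099 − 1)/0.5260 + (2.673 − 1)/15.17 + (3.837 − 1)/1824 = 2.201
NF = 10 log₁₀(2.201) = 3.43 dB

3.43 dB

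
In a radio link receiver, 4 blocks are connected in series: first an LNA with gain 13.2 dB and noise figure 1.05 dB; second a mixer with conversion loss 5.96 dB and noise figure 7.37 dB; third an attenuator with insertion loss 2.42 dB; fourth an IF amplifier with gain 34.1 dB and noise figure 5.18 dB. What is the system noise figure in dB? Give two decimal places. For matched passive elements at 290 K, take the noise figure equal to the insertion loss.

3.77 dB

Convert to linear (a loss of L dB is a gain of −L dB): F_i = 10^(NF_i/10), G_i = 10^(G_i,dB/10)
  Stage 1: F_1 = 10^(1.05/10) = 1.274, G_1 = 10^(13.2/10) = 20.89
  Stage 2: F_2 = 10^(7.37/10) = 5.458, G_2 = 10^(−5.96/10) = 0.2535
  Stage 3: F_3 = 10^(2.42/10) = 1.746, G_3 = 10^(−2.42/10) = 0.5728
  Stage 4: F_4 = 10^(5.18/10) = 3.296, G_4 = 10^(34.1/10) = 2570
Friis cascade:
  F = 1.274 + (5.458 − 1)/20.89 + (1.746 − 1)/5.297 + (3.296 − 1)/3.034 = 2.384
NF = 10 log₁₀(2.384) = 3.77 dB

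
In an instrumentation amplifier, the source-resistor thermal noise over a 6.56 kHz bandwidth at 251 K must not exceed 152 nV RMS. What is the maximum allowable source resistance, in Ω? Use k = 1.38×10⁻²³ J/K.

Johnson–Nyquist: V_n = √(4kTRB) ⇒ R = V_n² / (4kTB)
4kTB = 4 × 1.38×10⁻²³ × 251 × 6.56×10³ = 9.09×10⁻¹⁷
R = (1.52×10⁻⁷)² / 9.09×10⁻¹⁷ = 2.54×10² Ω = 254 Ω

254 Ω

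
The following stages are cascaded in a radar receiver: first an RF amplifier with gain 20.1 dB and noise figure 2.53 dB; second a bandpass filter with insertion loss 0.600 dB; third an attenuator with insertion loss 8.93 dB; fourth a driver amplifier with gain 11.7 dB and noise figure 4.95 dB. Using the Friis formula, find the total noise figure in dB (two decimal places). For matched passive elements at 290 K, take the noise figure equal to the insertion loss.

Convert to linear (a loss of L dB is a gain of −L dB): F_i = 10^(NF_i/10), G_i = 10^(G_i,dB/10)
  Stage 1: F_1 = 10^(2.53/10) = 1.791, G_1 = 10^(20.1/10) = 102.3
  Stage 2: F_2 = 10^(0.600/10) = 1.148, G_2 = 10^(−0.600/10) = 0.8710
  Stage 3: F_3 = 10^(8.93/10) = 7.816, G_3 = 10^(−8.93/10) = 0.1279
  Stage 4: F_4 = 10^(4.95/10) = 3.126, G_4 = 10^(11.7/10) = 14.79
Friis cascade:
  F = 1.791 + (1.148 − 1)/102.3 + (7.816 − 1)/89.13 + (3.126 − 1)/11.40 = 2.055
NF = 10 log₁₀(2.055) = 3.13 dB

3.13 dB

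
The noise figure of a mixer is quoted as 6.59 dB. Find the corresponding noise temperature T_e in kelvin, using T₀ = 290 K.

1033 K

F = 10^(6.59/10) = 4.56037
T_e = (F − 1)·T₀ = (4.56037 − 1) × 290 = 1033 K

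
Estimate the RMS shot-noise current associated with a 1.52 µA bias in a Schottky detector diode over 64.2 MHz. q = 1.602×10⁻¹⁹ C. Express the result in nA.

I_n = √(2qI·B)
2qI·B = 2 × 1.602×10⁻¹⁹ × 1.52×10⁻⁶ × 6.42×10⁷ = 3.13×10⁻¹⁷ A²
I_n = √(3.13×10⁻¹⁷) = 5.59×10⁻⁹ A = 5.59 nA

5.59 nA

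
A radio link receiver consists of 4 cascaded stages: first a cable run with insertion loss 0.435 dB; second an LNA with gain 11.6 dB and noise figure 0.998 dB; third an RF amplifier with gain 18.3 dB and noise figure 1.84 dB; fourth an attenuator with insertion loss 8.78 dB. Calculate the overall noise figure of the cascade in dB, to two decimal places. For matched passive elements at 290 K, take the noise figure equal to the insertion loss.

Convert to linear (a loss of L dB is a gain of −L dB): F_i = 10^(NF_i/10), G_i = 10^(G_i,dB/10)
  Stage 1: F_1 = 10^(0.435/10) = 1.105, G_1 = 10^(−0.435/10) = 0.9047
  Stage 2: F_2 = 10^(0.998/10) = 1.258, G_2 = 10^(11.6/10) = 14.45
  Stage 3: F_3 = 10^(1.84/10) = 1.528, G_3 = 10^(18.3/10) = 67.61
  Stage 4: F_4 = 10^(8.78/10) = 7.551, G_4 = 10^(−8.78/10) = 0.1324
Friis cascade:
  F = 1.105 + (1.258 − 1)/0.9047 + (1.528 − 1)/13.08 + (7.551 − 1)/884.1 = 1.439
NF = 10 log₁₀(1.439) = 1.58 dB

1.58 dB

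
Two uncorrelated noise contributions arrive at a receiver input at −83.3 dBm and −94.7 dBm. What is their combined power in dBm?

−83.0 dBm

Convert to linear, add, convert back:
P₁ = 4.68×10⁻¹² W, P₂ = 3.39×10⁻¹³ W
P_tot = 5.02×10⁻¹² W → 10 log₁₀(P_tot / 10⁻³) = −83.0 dBm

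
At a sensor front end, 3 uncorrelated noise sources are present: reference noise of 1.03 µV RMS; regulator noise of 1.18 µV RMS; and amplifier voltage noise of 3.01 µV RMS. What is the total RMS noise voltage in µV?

3.39 µV

Uncorrelated sources add in power (mean-square): V_tot = √(ΣV_i²)
V_tot = √[(1.03×10⁻⁶)² + (1.18×10⁻⁶)² + (3.01×10⁻⁶)²] = 3.39×10⁻⁶ V = 3.39 µV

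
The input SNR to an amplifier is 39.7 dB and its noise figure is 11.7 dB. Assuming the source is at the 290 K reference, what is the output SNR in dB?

By definition F = SNR_in/SNR_out, so in dB: SNR_out = SNR_in − NF
SNR_out = 39.7 − 11.7 = 28.0 dB

28.0 dB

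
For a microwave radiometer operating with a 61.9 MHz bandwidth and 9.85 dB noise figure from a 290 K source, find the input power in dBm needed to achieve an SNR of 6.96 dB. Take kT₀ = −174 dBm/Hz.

−79.3 dBm

Sensitivity = −174 + 10 log₁₀(B) + NF + SNR_min
= −174 + 77.92 + 9.85 + 6.96
= −79.27 dBm → −79.3 dBm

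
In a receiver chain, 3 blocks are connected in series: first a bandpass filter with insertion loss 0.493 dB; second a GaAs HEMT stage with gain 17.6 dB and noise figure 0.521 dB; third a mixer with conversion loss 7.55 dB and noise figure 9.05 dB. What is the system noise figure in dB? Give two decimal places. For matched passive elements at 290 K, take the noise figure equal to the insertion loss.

Convert to linear (a loss of L dB is a gain of −L dB): F_i = 10^(NF_i/10), G_i = 10^(G_i,dB/10)
  Stage 1: F_1 = 10^(0.493/10) = 1.120, G_1 = 10^(−0.493/10) = 0.8927
  Stage 2: F_2 = 10^(0.521/10) = 1.127, G_2 = 10^(17.6/10) = 57.54
  Stage 3: F_3 = 10^(9.05/10) = 8.035, G_3 = 10^(−7.55/10) = 0.1758
Friis cascade:
  F = 1.120 + (1.127 − 1)/0.8927 + (8.035 − 1)/51.37 = 1.400
NF = 10 log₁₀(1.400) = 1.46 dB

1.46 dB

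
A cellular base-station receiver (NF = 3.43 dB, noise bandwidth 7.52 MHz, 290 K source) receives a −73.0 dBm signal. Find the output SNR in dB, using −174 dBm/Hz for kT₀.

28.8 dB

Noise floor: N = −174 + 10 log₁₀(B) + NF
10 log₁₀(7.52×10⁶) = 68.76 dB
N = −174 + 68.76 + 3.43 = −101.81 dBm
SNR = P_sig − N = −73.0 − (−101.81) = 28.81 dB → 28.8 dB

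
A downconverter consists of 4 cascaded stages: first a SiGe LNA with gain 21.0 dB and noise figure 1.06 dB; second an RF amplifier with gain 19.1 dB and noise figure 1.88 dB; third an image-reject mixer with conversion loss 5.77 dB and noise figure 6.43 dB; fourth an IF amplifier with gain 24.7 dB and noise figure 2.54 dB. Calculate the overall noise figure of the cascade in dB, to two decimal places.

1.08 dB

Convert to linear (a loss of L dB is a gain of −L dB): F_i = 10^(NF_i/10), G_i = 10^(G_i,dB/10)
  Stage 1: F_1 = 10^(1.06/10) = 1.276, G_1 = 10^(21.0/10) = 125.9
  Stage 2: F_2 = 10^(1.88/10) = 1.542, G_2 = 10^(19.1/10) = 81.28
  Stage 3: F_3 = 10^(6.43/10) = 4.395, G_3 = 10^(−5.77/10) = 0.2649
  Stage 4: F_4 = 10^(2.54/10) = 1.795, G_4 = 10^(24.7/10) = 295.1
Friis cascade:
  F = 1.276 + (1.542 − 1)/125.9 + (4.395 − 1)/1.023×10⁴ + (1.795 − 1)/2710 = 1.281
NF = 10 log₁₀(1.281) = 1.08 dB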